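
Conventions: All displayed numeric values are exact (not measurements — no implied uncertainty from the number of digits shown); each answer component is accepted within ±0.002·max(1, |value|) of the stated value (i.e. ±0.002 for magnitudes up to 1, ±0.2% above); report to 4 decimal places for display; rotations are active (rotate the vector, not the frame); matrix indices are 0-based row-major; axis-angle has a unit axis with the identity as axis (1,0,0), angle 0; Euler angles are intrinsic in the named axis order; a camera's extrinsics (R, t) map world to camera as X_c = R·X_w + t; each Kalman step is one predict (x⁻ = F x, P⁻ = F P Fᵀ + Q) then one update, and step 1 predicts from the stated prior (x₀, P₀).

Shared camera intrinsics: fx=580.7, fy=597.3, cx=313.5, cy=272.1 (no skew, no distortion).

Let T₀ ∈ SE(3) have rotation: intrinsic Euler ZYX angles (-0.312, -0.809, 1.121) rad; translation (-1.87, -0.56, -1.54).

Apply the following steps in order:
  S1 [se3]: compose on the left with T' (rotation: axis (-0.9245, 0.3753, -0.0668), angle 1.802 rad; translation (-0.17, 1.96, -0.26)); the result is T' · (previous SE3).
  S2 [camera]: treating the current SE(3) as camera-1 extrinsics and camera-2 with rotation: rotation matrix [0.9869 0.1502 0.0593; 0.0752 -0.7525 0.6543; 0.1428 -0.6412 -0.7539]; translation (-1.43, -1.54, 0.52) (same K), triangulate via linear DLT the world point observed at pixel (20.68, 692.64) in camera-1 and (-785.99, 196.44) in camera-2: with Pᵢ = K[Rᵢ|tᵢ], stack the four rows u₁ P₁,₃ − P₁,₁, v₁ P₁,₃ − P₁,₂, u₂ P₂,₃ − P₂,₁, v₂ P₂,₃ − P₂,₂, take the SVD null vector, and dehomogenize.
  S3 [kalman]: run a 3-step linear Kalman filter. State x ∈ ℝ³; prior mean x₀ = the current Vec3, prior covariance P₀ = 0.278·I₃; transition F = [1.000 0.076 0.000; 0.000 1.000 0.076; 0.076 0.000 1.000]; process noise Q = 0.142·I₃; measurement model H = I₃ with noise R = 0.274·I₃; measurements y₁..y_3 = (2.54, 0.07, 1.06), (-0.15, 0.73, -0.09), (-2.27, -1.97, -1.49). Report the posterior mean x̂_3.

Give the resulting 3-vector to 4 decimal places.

result = (-0.8391, -0.9298, -0.5409)

after S1 (compose_se3): R=[0.9354 -0.3474 -0.0657; 0.3179 0.7450 0.5864; -0.1548 -0.5695 0.8073], t=(-2.1831, 1.5721, 1.1468)
after S2 (triangulate): (0.7302, -0.9564, 1.0892)
after S3 (kf_track): (-0.8391, -0.9298, -0.5409)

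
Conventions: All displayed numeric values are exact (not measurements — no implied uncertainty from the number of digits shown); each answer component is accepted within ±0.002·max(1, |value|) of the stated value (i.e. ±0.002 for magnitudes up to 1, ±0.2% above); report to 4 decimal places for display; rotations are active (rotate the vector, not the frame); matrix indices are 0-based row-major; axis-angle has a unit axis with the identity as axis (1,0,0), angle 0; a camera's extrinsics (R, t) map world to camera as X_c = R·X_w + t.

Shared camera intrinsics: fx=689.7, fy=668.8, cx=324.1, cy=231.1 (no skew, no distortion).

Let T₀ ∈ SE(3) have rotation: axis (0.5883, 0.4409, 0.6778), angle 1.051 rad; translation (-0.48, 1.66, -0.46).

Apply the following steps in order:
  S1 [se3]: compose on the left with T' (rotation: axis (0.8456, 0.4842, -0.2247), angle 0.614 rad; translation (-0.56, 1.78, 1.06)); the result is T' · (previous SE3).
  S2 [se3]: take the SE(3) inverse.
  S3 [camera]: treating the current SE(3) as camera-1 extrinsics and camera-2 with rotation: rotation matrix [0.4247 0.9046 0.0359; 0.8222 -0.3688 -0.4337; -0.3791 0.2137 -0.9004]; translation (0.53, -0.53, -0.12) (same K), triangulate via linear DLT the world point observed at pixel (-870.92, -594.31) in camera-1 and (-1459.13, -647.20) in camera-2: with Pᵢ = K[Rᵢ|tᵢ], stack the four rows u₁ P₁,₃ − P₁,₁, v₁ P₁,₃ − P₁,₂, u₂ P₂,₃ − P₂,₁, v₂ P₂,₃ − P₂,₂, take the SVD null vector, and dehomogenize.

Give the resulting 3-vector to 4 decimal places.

result = (-1.9037, -1.9770, -0.6997)

after S1 (compose_se3): R=[0.7384 -0.1510 0.6573; 0.6739 0.2013 -0.7109; -0.0250 0.9678 0.2504], t=(-0.7883, 3.4674, 1.6061)
after S2 (invert_se3): R=[0.7384 0.6739 -0.0250; -0.1510 0.2013 0.9678; 0.6573 -0.7109 0.2504], t=(-1.7145, -2.3714, 2.5808)
after S3 (triangulate): (-1.9037, -1.9770, -0.6997)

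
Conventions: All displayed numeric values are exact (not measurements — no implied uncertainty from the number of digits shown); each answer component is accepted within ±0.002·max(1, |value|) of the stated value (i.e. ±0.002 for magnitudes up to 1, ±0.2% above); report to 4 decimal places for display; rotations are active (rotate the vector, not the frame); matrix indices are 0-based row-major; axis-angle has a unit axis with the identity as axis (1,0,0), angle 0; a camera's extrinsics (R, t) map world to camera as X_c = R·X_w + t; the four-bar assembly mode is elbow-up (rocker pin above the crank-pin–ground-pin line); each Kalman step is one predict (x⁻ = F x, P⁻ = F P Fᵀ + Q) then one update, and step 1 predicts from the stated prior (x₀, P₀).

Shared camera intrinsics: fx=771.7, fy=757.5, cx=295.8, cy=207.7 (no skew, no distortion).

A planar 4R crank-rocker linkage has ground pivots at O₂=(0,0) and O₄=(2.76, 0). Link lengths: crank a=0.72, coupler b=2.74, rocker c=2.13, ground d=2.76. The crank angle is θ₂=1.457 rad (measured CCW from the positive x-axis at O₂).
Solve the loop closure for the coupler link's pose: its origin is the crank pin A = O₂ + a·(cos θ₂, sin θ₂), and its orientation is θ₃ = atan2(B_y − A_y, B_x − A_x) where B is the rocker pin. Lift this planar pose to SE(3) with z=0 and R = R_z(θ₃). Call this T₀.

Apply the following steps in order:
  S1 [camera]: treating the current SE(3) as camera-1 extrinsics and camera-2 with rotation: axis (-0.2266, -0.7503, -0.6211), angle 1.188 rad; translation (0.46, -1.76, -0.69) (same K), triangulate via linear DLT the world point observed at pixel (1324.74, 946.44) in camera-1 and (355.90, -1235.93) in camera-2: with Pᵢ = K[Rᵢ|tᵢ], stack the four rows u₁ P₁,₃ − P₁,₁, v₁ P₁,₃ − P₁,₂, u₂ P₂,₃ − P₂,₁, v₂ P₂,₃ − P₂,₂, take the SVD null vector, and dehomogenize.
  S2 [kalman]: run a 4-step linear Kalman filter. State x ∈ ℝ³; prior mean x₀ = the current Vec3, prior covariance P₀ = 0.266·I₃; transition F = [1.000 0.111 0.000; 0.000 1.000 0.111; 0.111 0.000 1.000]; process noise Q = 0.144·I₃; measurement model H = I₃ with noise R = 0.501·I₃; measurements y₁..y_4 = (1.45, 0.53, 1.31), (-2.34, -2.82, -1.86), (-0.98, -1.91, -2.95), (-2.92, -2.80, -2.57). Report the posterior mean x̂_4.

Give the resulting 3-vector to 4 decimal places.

result = (-1.8046, -2.2545, -1.9679)

source (fourbar_fk): coupler pose = R=[0.8616 -0.5076 0.0000; 0.5076 0.8616 0.0000; 0.0000 0.0000 1.0000], t=(0.0818, 0.7153, 0.0000)
after S1 (triangulate): (1.4557, -0.3870, 1.1493)
after S2 (kf_track): (-1.8046, -2.2545, -1.9679)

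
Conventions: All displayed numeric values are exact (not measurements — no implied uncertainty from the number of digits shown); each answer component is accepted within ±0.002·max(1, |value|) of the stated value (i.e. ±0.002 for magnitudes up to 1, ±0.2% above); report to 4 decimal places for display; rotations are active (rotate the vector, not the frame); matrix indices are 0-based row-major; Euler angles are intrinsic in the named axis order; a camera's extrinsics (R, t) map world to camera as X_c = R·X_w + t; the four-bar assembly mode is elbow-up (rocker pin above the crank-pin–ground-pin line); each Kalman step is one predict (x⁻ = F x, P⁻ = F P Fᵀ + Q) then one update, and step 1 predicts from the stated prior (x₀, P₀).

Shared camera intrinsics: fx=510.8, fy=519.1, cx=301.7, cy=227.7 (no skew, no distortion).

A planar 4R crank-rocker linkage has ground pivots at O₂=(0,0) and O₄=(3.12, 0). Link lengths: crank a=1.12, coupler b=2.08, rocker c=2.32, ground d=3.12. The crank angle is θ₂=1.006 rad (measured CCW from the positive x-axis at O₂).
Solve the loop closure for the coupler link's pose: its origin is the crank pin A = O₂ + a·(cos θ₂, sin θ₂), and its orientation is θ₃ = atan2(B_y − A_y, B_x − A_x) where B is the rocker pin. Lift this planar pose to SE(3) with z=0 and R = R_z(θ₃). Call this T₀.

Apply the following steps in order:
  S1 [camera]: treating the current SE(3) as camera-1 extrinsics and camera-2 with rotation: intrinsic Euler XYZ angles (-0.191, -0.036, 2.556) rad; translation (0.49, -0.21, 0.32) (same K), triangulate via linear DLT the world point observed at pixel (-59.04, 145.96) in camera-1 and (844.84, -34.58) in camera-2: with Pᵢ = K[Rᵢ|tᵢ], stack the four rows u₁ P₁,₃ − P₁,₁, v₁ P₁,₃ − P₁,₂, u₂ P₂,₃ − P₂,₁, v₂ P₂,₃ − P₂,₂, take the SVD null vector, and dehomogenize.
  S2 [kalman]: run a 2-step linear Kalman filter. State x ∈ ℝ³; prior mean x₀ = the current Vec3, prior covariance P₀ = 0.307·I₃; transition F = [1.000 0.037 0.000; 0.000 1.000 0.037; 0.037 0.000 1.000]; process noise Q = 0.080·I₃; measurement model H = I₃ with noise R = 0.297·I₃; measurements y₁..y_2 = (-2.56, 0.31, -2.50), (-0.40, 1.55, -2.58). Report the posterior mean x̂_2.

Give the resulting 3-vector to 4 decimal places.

source (fourbar_fk): coupler pose = R=[0.8104 -0.5858 0.0000; 0.5858 0.8104 0.0000; 0.0000 0.0000 1.0000], t=(0.5995, 0.9461, 0.0000)
after S1 (triangulate): (-1.9776, -0.0119, 1.4107)
after S2 (kf_track): (-1.4516, 0.7790, -1.6493)

result = (-1.4516, 0.7790, -1.6493)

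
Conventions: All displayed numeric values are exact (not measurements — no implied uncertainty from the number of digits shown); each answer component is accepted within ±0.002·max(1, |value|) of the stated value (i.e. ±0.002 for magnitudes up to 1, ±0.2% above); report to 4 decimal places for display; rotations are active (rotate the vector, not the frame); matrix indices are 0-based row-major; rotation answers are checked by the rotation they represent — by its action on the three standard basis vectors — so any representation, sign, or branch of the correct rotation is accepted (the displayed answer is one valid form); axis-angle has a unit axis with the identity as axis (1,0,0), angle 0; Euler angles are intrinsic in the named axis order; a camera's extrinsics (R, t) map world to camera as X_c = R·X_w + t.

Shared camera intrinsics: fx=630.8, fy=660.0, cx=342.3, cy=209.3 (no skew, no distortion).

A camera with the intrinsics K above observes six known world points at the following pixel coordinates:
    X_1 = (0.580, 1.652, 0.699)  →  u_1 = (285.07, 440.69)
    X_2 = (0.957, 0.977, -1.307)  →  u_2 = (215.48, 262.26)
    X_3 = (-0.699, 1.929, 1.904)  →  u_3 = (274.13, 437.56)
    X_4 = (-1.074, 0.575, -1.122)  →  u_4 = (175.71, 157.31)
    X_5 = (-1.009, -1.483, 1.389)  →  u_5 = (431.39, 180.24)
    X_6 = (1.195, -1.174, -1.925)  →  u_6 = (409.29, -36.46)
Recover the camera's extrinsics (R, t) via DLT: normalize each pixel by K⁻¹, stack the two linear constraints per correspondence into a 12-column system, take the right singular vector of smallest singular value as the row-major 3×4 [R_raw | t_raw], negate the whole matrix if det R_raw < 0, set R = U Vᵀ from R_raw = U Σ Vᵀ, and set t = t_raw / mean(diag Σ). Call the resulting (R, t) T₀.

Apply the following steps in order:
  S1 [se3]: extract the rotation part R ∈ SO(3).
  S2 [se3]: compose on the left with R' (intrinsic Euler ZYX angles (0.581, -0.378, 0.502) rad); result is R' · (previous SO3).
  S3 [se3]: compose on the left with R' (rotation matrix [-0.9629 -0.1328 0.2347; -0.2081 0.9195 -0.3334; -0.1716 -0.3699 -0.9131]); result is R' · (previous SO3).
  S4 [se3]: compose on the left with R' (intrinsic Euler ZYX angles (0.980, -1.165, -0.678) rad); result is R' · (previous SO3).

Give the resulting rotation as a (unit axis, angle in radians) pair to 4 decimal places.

rotation (axis_angle) = ((0.2649, 0.8597, 0.4368), 1.9592)

source (pnp_recover): camera pose = R=[0.5404 -0.6774 0.4991; 0.3146 0.7128 0.6268; -0.7804 -0.1818 0.5983], t=(-0.0500, 0.1600, 5.9202)
after S1 (rot_of_se3): [0.5404 -0.6774 0.4991; 0.3146 0.7128 0.6268; -0.7804 -0.1818 0.5983]
after S2 (compose_so3): [0.2268 -0.9739 -0.0107; 0.9280 0.2127 0.3059; -0.2957 -0.0793 0.9520]
after S3 (compose_so3): [-0.4110 0.8909 0.1931; 0.9047 0.4247 -0.0339; -0.1122 0.1608 -0.9806]
after S4 (compose_so3): [-0.2820 -0.0903 0.9552; 0.7182 0.6402 0.2726; -0.6361 0.7629 -0.1157]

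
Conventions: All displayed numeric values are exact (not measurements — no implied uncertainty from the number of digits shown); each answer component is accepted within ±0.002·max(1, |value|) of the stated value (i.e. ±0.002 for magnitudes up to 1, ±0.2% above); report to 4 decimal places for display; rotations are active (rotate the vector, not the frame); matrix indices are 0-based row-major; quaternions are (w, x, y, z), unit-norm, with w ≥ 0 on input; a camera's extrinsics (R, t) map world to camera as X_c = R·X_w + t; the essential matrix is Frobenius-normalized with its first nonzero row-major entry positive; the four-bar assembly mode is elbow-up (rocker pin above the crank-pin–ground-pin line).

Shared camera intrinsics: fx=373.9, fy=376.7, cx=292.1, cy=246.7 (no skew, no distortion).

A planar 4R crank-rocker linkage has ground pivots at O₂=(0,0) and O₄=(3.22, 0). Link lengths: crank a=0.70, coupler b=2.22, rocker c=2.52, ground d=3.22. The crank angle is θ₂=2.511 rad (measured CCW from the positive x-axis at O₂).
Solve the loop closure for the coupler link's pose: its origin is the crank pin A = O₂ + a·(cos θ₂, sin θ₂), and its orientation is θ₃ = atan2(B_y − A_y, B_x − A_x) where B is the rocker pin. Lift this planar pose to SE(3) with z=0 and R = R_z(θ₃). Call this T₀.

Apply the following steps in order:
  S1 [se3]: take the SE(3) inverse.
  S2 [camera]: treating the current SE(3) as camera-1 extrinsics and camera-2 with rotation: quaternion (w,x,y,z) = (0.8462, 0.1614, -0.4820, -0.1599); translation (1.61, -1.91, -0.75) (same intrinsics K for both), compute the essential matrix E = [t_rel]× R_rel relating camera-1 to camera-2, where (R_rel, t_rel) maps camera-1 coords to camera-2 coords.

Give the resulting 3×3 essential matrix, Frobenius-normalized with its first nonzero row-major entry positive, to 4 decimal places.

source (fourbar_fk): coupler pose = R=[0.8376 -0.5462 0.0000; 0.5462 0.8376 0.0000; 0.0000 0.0000 1.0000], t=(-0.5654, 0.4127, 0.0000)
after S1 (invert_se3): R=[0.8376 0.5462 0.0000; -0.5462 0.8376 0.0000; 0.0000 0.0000 1.0000], t=(0.2481, -0.6545, 0.0000)
after S2 (essential): [0.3295 -0.3512 0.2461; 0.5530 -0.0827 -0.0670; -0.2608 -0.3763 0.4251]

matrix = [0.3295 -0.3512 0.2461; 0.5530 -0.0827 -0.0670; -0.2608 -0.3763 0.4251]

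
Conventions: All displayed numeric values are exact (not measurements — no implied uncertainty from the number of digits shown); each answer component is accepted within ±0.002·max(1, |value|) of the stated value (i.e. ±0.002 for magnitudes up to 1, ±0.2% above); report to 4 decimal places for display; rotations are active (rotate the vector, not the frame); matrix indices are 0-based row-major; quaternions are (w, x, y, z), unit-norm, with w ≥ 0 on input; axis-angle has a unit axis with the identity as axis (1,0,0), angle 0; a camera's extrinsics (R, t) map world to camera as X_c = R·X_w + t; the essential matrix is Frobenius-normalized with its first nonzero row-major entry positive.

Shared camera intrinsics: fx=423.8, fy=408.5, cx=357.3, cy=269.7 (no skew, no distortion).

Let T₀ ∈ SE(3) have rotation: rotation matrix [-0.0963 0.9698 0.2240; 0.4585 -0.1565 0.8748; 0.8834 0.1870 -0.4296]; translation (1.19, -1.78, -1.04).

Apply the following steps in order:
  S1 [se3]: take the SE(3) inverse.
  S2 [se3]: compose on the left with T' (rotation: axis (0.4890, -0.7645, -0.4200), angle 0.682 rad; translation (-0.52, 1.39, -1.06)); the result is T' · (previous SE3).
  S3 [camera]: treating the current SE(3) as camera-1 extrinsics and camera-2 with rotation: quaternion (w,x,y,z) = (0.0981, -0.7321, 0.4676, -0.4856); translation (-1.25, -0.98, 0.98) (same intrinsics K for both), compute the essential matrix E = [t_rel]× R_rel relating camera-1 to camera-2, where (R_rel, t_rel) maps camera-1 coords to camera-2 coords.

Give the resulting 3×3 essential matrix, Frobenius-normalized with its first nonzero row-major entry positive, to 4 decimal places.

after S1 (invert_se3): R=[-0.0963 0.4585 0.8834; 0.9698 -0.1565 0.1870; 0.2240 0.8748 -0.4296], t=(1.8496, -1.2382, 0.8438)
after S2 (compose_se3): R=[-0.0225 -0.1096 0.9937; 0.8603 -0.5085 -0.0366; 0.5093 0.8540 0.1058], t=(0.3451, -0.5769, -0.0359)
after S3 (essential): [0.2639 -0.1072 0.5097; 0.2281 0.5070 -0.2763; 0.3834 0.2709 0.2307]

matrix = [0.2639 -0.1072 0.5097; 0.2281 0.5070 -0.2763; 0.3834 0.2709 0.2307]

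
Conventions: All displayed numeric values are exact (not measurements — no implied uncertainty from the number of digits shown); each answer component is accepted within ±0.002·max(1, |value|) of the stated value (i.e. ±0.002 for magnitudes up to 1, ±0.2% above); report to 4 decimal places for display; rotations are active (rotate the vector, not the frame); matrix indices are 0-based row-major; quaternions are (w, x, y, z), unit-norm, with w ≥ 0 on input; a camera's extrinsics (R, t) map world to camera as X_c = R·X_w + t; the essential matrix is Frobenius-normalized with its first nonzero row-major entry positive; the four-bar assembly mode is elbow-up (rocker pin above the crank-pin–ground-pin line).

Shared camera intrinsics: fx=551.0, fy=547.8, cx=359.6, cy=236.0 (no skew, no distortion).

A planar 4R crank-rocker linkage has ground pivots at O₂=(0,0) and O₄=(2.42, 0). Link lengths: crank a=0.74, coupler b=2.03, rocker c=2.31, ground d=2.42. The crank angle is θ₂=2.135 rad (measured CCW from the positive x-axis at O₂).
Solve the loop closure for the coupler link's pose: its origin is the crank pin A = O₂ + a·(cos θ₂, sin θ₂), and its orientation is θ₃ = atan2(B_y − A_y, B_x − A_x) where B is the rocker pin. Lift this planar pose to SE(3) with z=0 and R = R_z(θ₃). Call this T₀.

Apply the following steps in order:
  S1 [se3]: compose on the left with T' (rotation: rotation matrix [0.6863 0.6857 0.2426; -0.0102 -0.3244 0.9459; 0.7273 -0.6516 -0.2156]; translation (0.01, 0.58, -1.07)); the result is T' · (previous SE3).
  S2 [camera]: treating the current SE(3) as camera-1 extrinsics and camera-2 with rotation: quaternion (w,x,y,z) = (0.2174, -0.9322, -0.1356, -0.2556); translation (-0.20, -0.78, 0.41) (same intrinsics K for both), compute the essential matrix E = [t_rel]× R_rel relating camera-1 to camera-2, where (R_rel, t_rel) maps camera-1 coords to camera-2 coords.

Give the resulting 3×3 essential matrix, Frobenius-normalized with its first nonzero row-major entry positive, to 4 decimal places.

matrix = [0.0771 0.4572 0.3956; -0.6703 0.1994 -0.0052; 0.1625 0.2384 0.2371]

source (fourbar_fk): coupler pose = R=[0.7646 -0.6445 0.0000; 0.6445 0.7646 0.0000; 0.0000 0.0000 1.0000], t=(-0.3957, 0.6253, 0.0000)
after S1 (compose_se3): R=[0.9667 0.0819 0.2426; -0.2169 -0.2414 0.9459; 0.1361 -0.9670 -0.2156], t=(0.1672, 0.3812, -1.7652)
after S2 (essential): [0.0771 0.4572 0.3956; -0.6703 0.1994 -0.0052; 0.1625 0.2384 0.2371]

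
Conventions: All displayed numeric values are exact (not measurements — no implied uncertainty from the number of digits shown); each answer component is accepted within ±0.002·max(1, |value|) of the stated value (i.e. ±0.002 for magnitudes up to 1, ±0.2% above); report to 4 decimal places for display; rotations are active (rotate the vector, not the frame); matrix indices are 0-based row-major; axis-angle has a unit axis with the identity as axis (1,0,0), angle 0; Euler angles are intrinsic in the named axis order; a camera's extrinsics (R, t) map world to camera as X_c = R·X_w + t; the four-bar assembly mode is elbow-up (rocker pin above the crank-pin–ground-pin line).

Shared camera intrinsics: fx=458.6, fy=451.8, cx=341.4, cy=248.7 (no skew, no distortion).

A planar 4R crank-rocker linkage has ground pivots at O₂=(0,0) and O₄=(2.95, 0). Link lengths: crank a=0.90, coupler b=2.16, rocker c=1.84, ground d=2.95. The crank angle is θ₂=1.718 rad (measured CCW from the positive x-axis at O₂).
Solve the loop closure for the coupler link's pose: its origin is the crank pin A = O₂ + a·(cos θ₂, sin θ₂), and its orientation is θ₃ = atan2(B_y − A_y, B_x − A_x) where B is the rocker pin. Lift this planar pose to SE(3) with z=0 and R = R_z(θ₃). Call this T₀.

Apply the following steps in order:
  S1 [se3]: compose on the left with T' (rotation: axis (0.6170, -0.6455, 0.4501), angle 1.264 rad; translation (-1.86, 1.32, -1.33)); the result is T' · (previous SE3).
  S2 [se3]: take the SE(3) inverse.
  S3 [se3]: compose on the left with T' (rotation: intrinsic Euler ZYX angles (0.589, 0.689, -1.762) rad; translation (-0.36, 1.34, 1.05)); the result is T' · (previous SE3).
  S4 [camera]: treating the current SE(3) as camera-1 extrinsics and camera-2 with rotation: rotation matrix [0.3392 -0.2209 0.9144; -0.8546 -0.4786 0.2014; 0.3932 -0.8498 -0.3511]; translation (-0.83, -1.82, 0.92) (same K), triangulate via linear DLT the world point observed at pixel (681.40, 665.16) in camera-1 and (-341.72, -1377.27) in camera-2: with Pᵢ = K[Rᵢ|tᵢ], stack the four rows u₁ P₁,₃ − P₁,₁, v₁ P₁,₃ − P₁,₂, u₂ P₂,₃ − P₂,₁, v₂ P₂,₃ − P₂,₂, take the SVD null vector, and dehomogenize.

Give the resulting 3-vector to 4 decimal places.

source (fourbar_fk): coupler pose = R=[0.9549 -0.2970 0.0000; 0.2970 0.9549 0.0000; 0.0000 0.0000 1.0000], t=(-0.1320, 0.8903, 0.0000)
after S1 (compose_se3): R=[0.3321 -0.8438 -0.4215; 0.3204 0.5212 -0.7910; 0.8872 0.1277 0.4434], t=(-2.5644, 1.8279, -1.0937)
after S2 (invert_se3): R=[0.3321 0.3204 0.8872; -0.8438 0.5212 0.1277; -0.4215 -0.7910 0.4434], t=(1.2365, -2.9770, 0.8499)
after S3 (compose_se3): R=[0.8343 0.5010 0.2302; 0.2525 -0.7184 0.6482; 0.4901 -0.4827 -0.7258], t=(1.1155, 4.0096, 2.3952)
after S4 (triangulate): (1.3134, 0.9232, -0.9775)

result = (1.3134, 0.9232, -0.9775)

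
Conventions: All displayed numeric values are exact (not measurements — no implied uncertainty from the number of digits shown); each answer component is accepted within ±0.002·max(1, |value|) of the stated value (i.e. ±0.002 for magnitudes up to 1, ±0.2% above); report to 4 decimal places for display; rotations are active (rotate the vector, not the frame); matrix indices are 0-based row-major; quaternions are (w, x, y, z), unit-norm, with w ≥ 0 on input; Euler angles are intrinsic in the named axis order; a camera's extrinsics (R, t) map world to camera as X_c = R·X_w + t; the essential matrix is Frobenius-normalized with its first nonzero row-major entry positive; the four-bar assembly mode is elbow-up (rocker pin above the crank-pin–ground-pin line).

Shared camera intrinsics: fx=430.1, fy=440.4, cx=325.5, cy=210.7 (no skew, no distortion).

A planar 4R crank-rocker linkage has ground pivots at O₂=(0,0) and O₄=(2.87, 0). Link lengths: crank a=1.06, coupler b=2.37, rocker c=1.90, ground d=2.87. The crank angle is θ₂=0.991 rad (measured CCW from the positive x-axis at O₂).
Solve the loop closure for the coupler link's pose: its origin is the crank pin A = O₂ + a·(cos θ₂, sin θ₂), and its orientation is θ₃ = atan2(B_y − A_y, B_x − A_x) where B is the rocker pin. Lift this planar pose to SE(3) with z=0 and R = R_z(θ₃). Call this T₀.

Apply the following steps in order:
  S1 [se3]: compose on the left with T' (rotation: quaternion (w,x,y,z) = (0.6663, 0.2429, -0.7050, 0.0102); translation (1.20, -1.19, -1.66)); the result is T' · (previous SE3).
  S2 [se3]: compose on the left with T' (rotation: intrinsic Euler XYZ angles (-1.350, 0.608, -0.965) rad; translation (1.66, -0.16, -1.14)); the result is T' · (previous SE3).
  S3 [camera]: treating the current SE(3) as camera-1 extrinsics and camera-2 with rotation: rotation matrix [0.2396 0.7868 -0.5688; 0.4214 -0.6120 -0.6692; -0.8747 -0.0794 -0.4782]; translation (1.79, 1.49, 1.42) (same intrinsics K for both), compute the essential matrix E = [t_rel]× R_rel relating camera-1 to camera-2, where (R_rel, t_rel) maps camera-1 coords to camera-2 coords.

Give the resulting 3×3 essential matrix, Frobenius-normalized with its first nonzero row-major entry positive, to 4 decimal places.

matrix = [0.2436 0.6363 0.0930; -0.2943 -0.0719 0.1732; 0.4578 -0.1971 -0.3961]

source (fourbar_fk): coupler pose = R=[0.9051 -0.4252 0.0000; 0.4252 0.9051 0.0000; 0.0000 0.0000 1.0000], t=(0.5807, 0.8868, 0.0000)
after S1 (compose_se3): R=[-0.1461 -0.3247 -0.9344; 0.0773 0.9380 -0.3380; 0.9862 -0.1216 -0.1120], t=(0.8876, -0.5990, -0.8373)
after S2 (compose_se3): R=[0.5472 0.4116 -0.7288; 0.8368 -0.2487 0.4879; 0.0196 -0.8768 -0.4805], t=(1.1924, -1.0723, -0.2474)
after S3 (essential): [0.2436 0.6363 0.0930; -0.2943 -0.0719 0.1732; 0.4578 -0.1971 -0.3961]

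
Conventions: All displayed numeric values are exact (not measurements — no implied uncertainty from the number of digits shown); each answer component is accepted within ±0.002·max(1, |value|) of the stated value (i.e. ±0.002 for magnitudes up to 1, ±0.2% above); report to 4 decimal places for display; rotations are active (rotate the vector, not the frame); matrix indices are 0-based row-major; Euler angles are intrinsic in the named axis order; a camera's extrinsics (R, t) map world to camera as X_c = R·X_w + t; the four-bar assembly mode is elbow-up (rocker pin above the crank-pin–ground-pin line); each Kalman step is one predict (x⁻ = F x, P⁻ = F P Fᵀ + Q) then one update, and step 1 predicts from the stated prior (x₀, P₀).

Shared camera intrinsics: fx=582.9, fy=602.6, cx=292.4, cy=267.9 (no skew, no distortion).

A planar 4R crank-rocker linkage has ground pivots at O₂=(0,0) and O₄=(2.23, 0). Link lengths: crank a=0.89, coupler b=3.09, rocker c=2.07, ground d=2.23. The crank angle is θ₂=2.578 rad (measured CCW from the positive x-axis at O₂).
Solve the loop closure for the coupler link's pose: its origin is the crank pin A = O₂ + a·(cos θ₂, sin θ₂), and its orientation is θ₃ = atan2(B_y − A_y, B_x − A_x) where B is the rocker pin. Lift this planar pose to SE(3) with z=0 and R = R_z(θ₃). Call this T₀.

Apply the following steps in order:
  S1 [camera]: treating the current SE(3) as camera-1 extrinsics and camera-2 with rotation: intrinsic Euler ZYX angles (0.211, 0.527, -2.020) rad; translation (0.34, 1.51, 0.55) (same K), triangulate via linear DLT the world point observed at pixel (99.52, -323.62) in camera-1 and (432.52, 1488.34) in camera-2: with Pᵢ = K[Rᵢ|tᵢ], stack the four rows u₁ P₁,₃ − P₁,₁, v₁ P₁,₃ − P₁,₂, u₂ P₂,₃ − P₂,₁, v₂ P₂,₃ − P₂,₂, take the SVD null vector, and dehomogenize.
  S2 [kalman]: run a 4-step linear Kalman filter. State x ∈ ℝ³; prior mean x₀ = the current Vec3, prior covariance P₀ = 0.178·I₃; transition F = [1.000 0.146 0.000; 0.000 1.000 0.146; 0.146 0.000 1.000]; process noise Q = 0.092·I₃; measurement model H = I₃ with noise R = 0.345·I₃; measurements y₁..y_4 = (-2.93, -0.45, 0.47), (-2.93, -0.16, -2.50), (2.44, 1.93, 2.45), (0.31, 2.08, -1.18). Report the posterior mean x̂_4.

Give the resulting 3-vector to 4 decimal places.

result = (0.0569, 1.1910, -0.1151)

source (fourbar_fk): coupler pose = R=[0.8614 -0.5079 0.0000; 0.5079 0.8614 0.0000; 0.0000 0.0000 1.0000], t=(-0.7524, 0.4755, 0.0000)
after S1 (triangulate): (-0.1919, -1.3091, 0.7637)
after S2 (kf_track): (0.0569, 1.1910, -0.1151)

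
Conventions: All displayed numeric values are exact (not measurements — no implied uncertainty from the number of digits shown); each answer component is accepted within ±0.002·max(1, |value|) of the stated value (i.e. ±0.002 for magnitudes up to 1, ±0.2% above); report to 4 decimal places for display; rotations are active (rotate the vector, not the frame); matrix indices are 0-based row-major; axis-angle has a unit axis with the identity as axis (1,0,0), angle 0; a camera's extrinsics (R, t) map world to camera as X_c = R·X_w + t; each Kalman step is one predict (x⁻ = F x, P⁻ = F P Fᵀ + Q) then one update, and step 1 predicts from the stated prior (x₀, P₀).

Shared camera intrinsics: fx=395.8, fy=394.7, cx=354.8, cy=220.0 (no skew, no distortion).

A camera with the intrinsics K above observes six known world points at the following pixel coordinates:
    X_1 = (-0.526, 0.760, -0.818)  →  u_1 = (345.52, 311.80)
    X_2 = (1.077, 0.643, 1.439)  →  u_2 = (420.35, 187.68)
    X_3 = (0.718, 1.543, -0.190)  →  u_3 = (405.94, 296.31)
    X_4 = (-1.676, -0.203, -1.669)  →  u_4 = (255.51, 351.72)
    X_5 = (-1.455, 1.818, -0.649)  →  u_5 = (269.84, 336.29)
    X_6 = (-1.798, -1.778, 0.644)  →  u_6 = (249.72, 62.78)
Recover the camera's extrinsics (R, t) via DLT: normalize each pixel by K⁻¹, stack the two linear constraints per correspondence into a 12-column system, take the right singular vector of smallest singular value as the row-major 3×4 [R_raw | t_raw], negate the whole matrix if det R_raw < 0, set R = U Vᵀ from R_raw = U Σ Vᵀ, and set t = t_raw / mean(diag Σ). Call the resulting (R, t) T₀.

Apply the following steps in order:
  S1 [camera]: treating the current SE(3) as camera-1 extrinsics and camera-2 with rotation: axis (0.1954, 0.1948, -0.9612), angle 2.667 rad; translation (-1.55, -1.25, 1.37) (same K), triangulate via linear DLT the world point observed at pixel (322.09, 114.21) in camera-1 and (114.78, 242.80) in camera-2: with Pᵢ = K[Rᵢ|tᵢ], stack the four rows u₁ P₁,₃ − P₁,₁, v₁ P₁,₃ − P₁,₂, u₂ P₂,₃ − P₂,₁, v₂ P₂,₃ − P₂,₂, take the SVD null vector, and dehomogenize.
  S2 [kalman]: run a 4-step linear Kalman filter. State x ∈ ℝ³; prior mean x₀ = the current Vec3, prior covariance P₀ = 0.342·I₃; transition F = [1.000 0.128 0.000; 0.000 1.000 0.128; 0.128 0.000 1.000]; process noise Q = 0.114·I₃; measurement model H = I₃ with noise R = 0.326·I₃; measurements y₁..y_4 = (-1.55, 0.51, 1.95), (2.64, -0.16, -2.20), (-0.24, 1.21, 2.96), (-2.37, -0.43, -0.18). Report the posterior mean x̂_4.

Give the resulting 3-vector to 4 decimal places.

result = (-0.9407, 0.0811, 0.4953)

source (pnp_recover): camera pose = R=[0.9706 -0.1989 -0.1358; 0.0226 0.6366 -0.7709; 0.2398 0.7451 0.6224], t=(0.4297, 0.1080, 5.2557)
after S1 (triangulate): (-1.0406, -1.4393, 0.3684)
after S2 (kf_track): (-0.9407, 0.0811, 0.4953)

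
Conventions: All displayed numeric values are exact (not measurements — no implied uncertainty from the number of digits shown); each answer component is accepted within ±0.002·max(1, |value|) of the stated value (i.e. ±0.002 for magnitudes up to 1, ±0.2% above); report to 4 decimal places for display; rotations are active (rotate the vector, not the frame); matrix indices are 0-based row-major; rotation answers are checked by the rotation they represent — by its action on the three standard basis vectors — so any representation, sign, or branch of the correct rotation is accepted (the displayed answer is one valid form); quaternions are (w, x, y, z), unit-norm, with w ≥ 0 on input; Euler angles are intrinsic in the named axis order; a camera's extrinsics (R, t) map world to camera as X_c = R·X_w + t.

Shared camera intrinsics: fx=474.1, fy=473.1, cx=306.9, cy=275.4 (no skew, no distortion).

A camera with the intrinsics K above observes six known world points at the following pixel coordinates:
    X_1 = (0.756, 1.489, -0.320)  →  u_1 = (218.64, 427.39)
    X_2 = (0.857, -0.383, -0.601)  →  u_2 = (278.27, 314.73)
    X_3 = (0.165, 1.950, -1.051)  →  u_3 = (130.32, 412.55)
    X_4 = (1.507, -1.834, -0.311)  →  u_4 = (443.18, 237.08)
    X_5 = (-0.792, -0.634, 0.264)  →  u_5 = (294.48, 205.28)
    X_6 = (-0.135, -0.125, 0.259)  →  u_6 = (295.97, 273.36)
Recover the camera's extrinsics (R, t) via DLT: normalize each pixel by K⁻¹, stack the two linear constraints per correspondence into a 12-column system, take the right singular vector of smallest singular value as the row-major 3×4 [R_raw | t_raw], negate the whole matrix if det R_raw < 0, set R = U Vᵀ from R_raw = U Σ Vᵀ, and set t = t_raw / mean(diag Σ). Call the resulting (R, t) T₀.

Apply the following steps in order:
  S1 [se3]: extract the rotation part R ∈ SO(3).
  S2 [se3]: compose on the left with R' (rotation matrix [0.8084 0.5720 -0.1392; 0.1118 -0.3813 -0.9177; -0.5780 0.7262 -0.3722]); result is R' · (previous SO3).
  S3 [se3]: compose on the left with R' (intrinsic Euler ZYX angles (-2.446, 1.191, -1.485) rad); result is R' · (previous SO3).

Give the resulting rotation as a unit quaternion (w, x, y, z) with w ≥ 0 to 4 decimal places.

source (pnp_recover): camera pose = R=[0.4145 -0.4846 0.7702; 0.6622 0.7412 0.1100; -0.6242 0.4645 0.6282], t=(-0.3299, 0.1300, 5.2693)
after S1 (rot_of_se3): [0.4145 -0.4846 0.7702; 0.6622 0.7412 0.1100; -0.6242 0.4645 0.6282]
after S2 (compose_so3): [0.8008 -0.0325 0.5981; 0.3666 -0.7630 -0.5323; 0.4736 0.6455 -0.5991]
after S3 (compose_so3): [0.3261 -0.2020 -0.9235; -0.3834 -0.9212 0.0661; -0.8641 0.3325 -0.3779]

rotation (quat) = (0.0822, 0.8101, -0.1806, -0.5516)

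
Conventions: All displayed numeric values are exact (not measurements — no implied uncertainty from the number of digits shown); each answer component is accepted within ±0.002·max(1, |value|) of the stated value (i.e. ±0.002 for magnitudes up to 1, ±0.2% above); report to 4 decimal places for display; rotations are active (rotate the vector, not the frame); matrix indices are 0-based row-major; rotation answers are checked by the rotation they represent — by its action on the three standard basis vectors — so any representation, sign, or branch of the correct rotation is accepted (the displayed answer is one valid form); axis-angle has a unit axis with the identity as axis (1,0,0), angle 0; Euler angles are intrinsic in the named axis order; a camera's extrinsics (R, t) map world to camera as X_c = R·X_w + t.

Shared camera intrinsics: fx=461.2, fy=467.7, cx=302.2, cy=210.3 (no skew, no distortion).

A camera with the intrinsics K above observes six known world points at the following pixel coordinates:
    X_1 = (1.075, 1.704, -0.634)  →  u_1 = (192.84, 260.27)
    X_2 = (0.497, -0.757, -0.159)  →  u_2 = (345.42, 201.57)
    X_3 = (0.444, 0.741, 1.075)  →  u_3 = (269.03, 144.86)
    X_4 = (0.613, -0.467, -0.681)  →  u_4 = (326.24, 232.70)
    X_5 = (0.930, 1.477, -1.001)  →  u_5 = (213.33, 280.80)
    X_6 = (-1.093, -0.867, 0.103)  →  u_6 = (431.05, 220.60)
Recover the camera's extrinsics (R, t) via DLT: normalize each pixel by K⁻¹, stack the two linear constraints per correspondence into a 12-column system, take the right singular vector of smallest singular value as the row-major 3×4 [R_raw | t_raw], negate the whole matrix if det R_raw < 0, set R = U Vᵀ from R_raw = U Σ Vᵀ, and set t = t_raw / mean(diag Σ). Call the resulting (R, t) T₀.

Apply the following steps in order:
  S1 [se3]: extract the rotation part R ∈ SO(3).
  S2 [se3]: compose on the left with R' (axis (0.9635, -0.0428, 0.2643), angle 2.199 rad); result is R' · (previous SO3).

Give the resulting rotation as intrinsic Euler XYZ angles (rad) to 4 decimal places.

rotation (euler_xyz) = (-2.0761, 0.1019, 1.7558)

source (pnp_recover): camera pose = R=[-0.6118 -0.7909 0.0079; -0.3421 0.2556 -0.9042; 0.7132 -0.5560 -0.4269], t=(0.4097, 0.0799, 6.6573)
after S1 (rot_of_se3): [-0.6118 -0.7909 0.0079; -0.3421 0.2556 -0.9042; 0.7132 -0.5560 -0.4269]
after S2 (compose_so3): [-0.1830 -0.9778 0.1018; -0.4595 0.1766 0.8705; -0.8691 0.1125 -0.4816]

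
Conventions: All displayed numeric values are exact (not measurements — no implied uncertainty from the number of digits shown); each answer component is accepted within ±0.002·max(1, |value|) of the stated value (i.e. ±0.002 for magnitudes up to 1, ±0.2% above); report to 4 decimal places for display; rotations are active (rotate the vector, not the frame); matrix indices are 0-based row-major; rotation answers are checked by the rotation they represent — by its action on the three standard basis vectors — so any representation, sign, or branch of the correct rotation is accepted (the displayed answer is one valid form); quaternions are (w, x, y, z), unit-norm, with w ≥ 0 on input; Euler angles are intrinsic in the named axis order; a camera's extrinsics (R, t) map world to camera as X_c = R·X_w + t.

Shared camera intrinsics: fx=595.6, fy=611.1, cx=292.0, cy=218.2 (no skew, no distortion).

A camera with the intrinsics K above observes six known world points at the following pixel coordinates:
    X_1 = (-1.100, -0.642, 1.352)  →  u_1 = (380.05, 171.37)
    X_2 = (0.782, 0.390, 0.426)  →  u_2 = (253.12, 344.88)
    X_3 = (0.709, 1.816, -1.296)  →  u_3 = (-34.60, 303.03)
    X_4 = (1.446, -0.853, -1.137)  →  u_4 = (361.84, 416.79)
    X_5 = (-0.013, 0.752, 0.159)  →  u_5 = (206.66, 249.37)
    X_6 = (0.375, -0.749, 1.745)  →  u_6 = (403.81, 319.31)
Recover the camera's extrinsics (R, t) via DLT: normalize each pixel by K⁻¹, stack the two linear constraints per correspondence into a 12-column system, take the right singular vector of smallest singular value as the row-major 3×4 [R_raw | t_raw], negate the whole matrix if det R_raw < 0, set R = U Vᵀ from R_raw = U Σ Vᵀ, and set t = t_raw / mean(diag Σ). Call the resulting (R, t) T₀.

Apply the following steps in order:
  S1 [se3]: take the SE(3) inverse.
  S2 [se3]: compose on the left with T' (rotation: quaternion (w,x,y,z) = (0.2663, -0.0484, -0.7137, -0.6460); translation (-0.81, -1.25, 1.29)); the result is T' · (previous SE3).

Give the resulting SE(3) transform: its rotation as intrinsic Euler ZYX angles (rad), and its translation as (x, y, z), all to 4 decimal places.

rotation (euler_zyx) = (2.8686, 1.0415, 1.4159), translation = (-1.4056, -6.1178, 0.7534)

source (pnp_recover): camera pose = R=[-0.0046 -0.9527 0.3037; 0.9349 0.1038 0.3395; -0.3550 0.2855 0.8902], t=(-0.0900, 0.1500, 4.9303)
after S1 (invert_se3): R=[-0.0046 0.9349 -0.3550; -0.9527 0.1038 0.2855; 0.3037 0.3395 0.8902], t=(1.6094, -1.5090, -4.4126)
after S2 (compose_se3): R=[-0.4862 -0.8628 0.1382; 0.1361 0.0814 0.9873; -0.8632 0.4989 0.0779], t=(-1.4056, -6.1178, 0.7534)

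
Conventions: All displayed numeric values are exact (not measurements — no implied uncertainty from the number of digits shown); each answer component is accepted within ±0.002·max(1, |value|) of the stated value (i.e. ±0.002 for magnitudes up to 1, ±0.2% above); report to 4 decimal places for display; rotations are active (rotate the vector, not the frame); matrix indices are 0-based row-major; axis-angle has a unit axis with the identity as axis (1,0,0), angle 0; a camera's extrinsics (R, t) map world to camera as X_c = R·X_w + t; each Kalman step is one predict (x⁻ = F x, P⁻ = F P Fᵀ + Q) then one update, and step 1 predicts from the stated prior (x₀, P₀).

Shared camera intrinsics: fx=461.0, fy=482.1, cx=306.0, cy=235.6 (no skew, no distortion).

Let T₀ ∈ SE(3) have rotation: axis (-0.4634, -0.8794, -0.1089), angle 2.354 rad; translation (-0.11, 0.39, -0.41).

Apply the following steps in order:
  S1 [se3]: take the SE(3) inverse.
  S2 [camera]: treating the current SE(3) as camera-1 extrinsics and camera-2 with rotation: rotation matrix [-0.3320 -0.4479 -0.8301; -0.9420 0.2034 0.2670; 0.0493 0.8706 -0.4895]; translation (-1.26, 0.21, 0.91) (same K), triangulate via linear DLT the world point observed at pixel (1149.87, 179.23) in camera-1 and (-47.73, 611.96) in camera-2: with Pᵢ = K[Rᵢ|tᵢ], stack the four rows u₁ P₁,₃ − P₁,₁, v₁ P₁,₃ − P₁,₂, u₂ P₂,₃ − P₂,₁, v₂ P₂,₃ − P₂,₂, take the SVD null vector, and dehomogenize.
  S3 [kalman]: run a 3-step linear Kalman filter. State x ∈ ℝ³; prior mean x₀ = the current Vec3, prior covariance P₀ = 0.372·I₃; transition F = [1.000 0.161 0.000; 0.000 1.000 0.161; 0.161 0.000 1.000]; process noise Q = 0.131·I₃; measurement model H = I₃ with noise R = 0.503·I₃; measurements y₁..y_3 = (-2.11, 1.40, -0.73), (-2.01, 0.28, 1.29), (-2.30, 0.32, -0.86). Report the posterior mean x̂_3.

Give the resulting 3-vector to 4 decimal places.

after S1 (invert_se3): R=[-0.3392 0.6179 0.7093; 0.7722 0.6135 -0.1651; -0.5372 0.4918 -0.6853], t=(0.0125, -0.2220, -0.5318)
after S2 (triangulate): (-1.2867, 1.8519, 0.1861)
after S3 (kf_track): (-1.8436, 0.6884, -0.4957)

result = (-1.8436, 0.6884, -0.4957)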